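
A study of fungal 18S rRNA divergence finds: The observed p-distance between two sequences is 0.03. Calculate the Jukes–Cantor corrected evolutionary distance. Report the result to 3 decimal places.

d = −(3/4) ln(1 − 4p/3) = −0.75 ln(1 − 0.04) = −0.75 ln(0.96)
  = −0.75 × (-0.040822) = 0.030617 substitutions/site.

0.031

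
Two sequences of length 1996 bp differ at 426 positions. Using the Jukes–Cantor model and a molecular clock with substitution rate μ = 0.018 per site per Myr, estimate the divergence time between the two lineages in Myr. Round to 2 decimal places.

p = 426/1996 ≈ 0.213427.
d = −(3/4) ln(1 − 4p/3) = −0.75 ln(1 − 0.284569) = −0.75 ln(0.715431)
  = −0.75 × (-0.334870) = 0.251153 substitutions/site.
Under a molecular clock d = 2μt, so t = d/(2μ) = 0.251153 / (2 × 0.018) = 6.98 Myr.

6.98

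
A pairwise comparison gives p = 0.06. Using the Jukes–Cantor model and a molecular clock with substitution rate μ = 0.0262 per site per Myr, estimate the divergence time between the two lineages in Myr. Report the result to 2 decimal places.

d = −(3/4) ln(1 − 4p/3) = −0.75 ln(1 − 0.08) = −0.75 ln(0.92)
  = −0.75 × (-0.083382) = 0.062537 substitutions/site.
Under a molecular clock d = 2μt, so t = d/(2μ) = 0.062537 / (2 × 0.0262) = 1.19 Myr.

1.19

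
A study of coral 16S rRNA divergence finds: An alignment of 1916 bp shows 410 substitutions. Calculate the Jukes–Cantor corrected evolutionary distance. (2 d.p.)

0.25

p = 410/1916 ≈ 0.213987.
d = −(3/4) ln(1 − 4p/3) = −0.75 ln(1 − 0.285316) = −0.75 ln(0.714684)
  = −0.75 × (-0.335915) = 0.251936 substitutions/site.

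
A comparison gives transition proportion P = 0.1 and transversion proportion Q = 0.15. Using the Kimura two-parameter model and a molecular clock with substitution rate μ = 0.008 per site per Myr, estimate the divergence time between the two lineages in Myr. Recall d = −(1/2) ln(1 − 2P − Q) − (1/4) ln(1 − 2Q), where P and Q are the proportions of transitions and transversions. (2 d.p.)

Under the Kimura two-parameter model, d = −½ ln(1 − 2P − Q) − ¼ ln(1 − 2Q).
1 − 2P − Q = 0.65, giving −½ ln(0.65) = 0.215391.
1 − 2Q = 0.7, giving −¼ ln(0.7) = 0.089169.
d = 0.215391 + 0.089169 = 0.304560.
Under a molecular clock d = 2μt, so t = d/(2μ) = 0.304560 / (2 × 0.008) = 19.04 Myr.

19.04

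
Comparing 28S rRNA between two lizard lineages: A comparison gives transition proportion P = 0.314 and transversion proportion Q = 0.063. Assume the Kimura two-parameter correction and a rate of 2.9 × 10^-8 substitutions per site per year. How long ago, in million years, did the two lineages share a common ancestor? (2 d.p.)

10.70

Under the Kimura two-parameter model, d = −½ ln(1 − 2P − Q) − ¼ ln(1 − 2Q).
1 − 2P − Q = 0.309, giving −½ ln(0.309) = 0.587207.
1 − 2Q = 0.874, giving −¼ ln(0.874) = 0.033669.
d = 0.587207 + 0.033669 = 0.620876.
Under a molecular clock d = 2μt, so t = d/(2μ) = 0.620876 / (2 × 2.9 × 10^-8) = 10.70 million years.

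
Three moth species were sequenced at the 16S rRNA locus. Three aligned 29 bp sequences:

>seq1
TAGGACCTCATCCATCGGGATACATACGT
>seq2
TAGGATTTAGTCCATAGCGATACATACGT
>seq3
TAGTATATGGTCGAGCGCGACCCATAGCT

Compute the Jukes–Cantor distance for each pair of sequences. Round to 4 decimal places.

seq1–seq2: 6/29 sites differ → p ≈ 0.206897, d = −0.75 ln(1 − 0.275863) = 0.242081 ≈ 0.2421.
seq1–seq3: 12/29 sites differ → p ≈ 0.413793, d = −0.75 ln(1 − 0.551724) = 0.601760 ≈ 0.6018.
seq2–seq3: 10/29 sites differ → p ≈ 0.344828, d = −0.75 ln(1 − 0.459771) = 0.461822 ≈ 0.4618.

d(seq1,seq2) = 0.2421, d(seq1,seq3) = 0.6018, d(seq2,seq3) = 0.4618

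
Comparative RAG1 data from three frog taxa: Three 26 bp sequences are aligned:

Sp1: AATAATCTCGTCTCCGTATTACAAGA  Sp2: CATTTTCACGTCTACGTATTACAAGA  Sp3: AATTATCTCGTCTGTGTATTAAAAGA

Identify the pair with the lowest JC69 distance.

Sp1 and Sp3

Sp1–Sp2: 5/26 differ, p = 0.192, d = 0.222.
Sp1–Sp3: 4/26 differ, p = 0.154, d = 0.172.
Sp2–Sp3: 6/26 differ, p = 0.231, d = 0.276.
The smallest distance is between Sp1 and Sp3.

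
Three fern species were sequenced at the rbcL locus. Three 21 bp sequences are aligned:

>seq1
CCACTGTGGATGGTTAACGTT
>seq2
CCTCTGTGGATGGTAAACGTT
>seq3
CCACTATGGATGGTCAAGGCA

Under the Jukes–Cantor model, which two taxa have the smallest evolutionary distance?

seq1 and seq2

seq1–seq2: 2/21 differ, p = 0.095, d = 0.102.
seq1–seq3: 5/21 differ, p = 0.238, d = 0.286.
seq2–seq3: 6/21 differ, p = 0.286, d = 0.360.
The smallest distance is between seq1 and seq2.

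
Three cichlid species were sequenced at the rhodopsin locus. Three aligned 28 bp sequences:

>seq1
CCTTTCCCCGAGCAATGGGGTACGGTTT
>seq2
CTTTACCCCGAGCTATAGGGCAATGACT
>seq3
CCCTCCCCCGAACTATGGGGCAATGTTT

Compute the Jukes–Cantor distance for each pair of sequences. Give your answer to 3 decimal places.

d(seq1,seq2) = 0.420, d(seq1,seq3) = 0.304, d(seq2,seq3) = 0.304

seq1–seq2: 9/28 sites differ → p ≈ 0.321429, d = −0.75 ln(1 − 0.428572) = 0.419713 ≈ 0.420.
seq1–seq3: 7/28 sites differ → p = 0.25, d = −0.75 ln(1 − 0.333333) = 0.304098 ≈ 0.304.
seq2–seq3: 7/28 sites differ → p = 0.25, d = −0.75 ln(1 − 0.333333) = 0.304098 ≈ 0.304.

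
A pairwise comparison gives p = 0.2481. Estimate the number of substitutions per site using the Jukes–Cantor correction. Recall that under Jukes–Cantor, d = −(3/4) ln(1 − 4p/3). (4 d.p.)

0.3013

d = −(3/4) ln(1 − 4p/3) = −0.75 ln(1 − 0.3308) = −0.75 ln(0.6692)
  = −0.75 × (-0.401672) = 0.301254 substitutions/site.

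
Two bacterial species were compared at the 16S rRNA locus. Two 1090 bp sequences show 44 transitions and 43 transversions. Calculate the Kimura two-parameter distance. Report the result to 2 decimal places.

0.08

P = 44/1090 ≈ 0.040367 and Q = 43/1090 ≈ 0.03945.
Under the Kimura two-parameter model, d = −½ ln(1 − 2P − Q) − ¼ ln(1 − 2Q).
1 − 2P − Q = 0.879816, giving −½ ln(0.879816) = 0.064021.
1 − 2Q = 0.9211, giving −¼ ln(0.9211) = 0.020547.
d = 0.064021 + 0.020547 = 0.084568.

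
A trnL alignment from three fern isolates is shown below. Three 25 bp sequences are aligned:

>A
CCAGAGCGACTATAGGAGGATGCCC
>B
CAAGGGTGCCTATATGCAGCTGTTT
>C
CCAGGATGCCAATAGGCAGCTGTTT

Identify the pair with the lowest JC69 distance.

A–B: 11/25 differ, p = 0.440, d = 0.663.
A–C: 11/25 differ, p = 0.440, d = 0.663.
B–C: 4/25 differ, p = 0.160, d = 0.180.
The smallest distance is between B and C.

B and C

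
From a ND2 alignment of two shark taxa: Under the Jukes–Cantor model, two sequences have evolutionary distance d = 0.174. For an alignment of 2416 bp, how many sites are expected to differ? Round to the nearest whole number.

Invert JC69: p = (3/4)(1 − e^(−4d/3)) = 0.75 × (1 − e^(-0.232)) = 0.75 × (1 − 0.792946) = 0.155291.
Expected differing sites = pL ≈ 0.155291 × 2416 = 375.183056 ≈ 375.

375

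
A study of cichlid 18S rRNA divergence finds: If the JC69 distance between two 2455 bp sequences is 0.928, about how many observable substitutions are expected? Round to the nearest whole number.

1307

Invert JC69: p = (3/4)(1 − e^(−4d/3)) = 0.75 × (1 − e^(-1.237333)) = 0.75 × (1 − 0.290157) = 0.532382.
Expected differing sites = pL ≈ 0.532382 × 2455 = 1306.99781 ≈ 1307.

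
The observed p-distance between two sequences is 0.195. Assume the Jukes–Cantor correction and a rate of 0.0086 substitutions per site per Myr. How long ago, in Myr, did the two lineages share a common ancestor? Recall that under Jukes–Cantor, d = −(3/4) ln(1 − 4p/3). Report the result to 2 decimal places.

d = −(3/4) ln(1 − 4p/3) = −0.75 ln(1 − 0.26) = −0.75 ln(0.74)
  = −0.75 × (-0.301105) = 0.225829 substitutions/site.
Under a molecular clock d = 2μt, so t = d/(2μ) = 0.225829 / (2 × 0.0086) = 13.13 Myr.

13.13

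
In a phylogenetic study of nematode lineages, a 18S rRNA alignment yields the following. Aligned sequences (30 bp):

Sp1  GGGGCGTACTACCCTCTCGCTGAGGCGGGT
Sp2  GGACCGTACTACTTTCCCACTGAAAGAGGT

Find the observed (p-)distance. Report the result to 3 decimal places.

0.333

The sequences differ at 10 of 30 positions (sites 3, 4, 13, 14, 17, 19, 24, 25, 26, 27).
p = 10/30 = 0.333333… ≈ 0.333 (to 3 d.p.).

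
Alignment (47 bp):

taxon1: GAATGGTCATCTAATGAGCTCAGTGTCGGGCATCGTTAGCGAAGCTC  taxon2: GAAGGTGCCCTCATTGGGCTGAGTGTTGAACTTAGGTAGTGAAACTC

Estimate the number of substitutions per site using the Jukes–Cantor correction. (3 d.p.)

0.536

The sequences differ at 18 of 47 sites, so p = 18/47 ≈ 0.382979.
d = −(3/4) ln(1 − 4p/3) = −0.75 ln(1 − 0.510639) = −0.75 ln(0.489361)
  = −0.75 × (-0.714655) = 0.535991 substitutions/site.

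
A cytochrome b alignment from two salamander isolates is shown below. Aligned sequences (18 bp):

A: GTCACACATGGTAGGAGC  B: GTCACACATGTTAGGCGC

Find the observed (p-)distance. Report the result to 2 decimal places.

0.11

The sequences differ at 2 of 18 positions (sites 11, 16).
p = 2/18 = 0.111111… ≈ 0.11 (to 2 d.p.).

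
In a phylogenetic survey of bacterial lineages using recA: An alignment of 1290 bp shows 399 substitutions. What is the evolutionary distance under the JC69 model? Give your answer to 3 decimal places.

p = 399/1290 ≈ 0.309302.
d = −(3/4) ln(1 − 4p/3) = −0.75 ln(1 − 0.412403) = −0.75 ln(0.587597)
  = −0.75 × (-0.531714) = 0.398786 substitutions/site.

0.399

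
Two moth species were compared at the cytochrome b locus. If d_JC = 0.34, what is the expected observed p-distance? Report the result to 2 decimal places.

0.27

p = (3/4)(1 − e^(−4d/3)) = 0.75 × (1 − e^(-0.453333)) = 0.75 × (1 − 0.635506) = 0.273371.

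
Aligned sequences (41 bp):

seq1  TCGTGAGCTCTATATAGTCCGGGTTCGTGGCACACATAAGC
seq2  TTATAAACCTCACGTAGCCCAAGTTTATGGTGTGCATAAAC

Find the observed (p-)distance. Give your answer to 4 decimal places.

The sequences differ at 19 of 41 positions.
p = 19/41 = 0.463414… ≈ 0.4634 (to 4 d.p.).

0.4634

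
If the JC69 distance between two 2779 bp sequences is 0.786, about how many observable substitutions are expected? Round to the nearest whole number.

1353

Invert JC69: p = (3/4)(1 − e^(−4d/3)) = 0.75 × (1 − e^(-1.048)) = 0.75 × (1 − 0.350638) = 0.487022.
Expected differing sites = pL ≈ 0.487022 × 2779 = 1353.434138 ≈ 1353.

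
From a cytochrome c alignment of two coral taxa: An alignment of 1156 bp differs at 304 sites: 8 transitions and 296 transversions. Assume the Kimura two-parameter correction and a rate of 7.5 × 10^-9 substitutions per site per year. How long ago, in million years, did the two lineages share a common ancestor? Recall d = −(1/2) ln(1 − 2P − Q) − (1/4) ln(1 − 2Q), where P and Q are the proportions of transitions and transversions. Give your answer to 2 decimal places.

22.45

P = 8/1156 ≈ 0.00692 and Q = 296/1156 ≈ 0.256055.
Under the Kimura two-parameter model, d = −½ ln(1 − 2P − Q) − ¼ ln(1 − 2Q).
1 − 2P − Q = 0.730105, giving −½ ln(0.730105) = 0.157283.
1 − 2Q = 0.48789, giving −¼ ln(0.48789) = 0.179416.
d = 0.157283 + 0.179416 = 0.336699.
Under a molecular clock d = 2μt, so t = d/(2μ) = 0.336699 / (2 × 7.5 × 10^-9) = 22.45 million years.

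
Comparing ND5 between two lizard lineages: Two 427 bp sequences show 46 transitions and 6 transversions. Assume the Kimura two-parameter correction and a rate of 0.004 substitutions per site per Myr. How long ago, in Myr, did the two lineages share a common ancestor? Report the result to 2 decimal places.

17.19

P = 46/427 ≈ 0.107728 and Q = 6/427 ≈ 0.014052.
Under the Kimura two-parameter model, d = −½ ln(1 − 2P − Q) − ¼ ln(1 − 2Q).
1 − 2P − Q = 0.770492, giving −½ ln(0.770492) = 0.130363.
1 − 2Q = 0.971896, giving −¼ ln(0.971896) = 0.007127.
d = 0.130363 + 0.007127 = 0.137490.
Under a molecular clock d = 2μt, so t = d/(2μ) = 0.137490 / (2 × 0.004) = 17.19 Myr.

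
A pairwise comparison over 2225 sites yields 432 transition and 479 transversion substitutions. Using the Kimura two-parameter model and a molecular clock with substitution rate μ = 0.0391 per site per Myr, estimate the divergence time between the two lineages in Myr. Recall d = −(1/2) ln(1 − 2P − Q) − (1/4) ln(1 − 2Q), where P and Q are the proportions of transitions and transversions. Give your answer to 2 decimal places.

7.72

P = 432/2225 ≈ 0.194157 and Q = 479/2225 ≈ 0.215281.
Under the Kimura two-parameter model, d = −½ ln(1 − 2P − Q) − ¼ ln(1 − 2Q).
1 − 2P − Q = 0.396405, giving −½ ln(0.396405) = 0.462659.
1 − 2Q = 0.569438, giving −¼ ln(0.569438) = 0.140776.
d = 0.462659 + 0.140776 = 0.603435.
Under a molecular clock d = 2μt, so t = d/(2μ) = 0.603435 / (2 × 0.0391) = 7.72 Myr.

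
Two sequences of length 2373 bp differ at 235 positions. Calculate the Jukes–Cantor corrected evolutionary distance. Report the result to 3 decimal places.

p = 235/2373 ≈ 0.099031.
d = −(3/4) ln(1 − 4p/3) = −0.75 ln(1 − 0.132041) = −0.75 ln(0.867959)
  = −0.75 × (-0.141611) = 0.106208 substitutions/site.

0.106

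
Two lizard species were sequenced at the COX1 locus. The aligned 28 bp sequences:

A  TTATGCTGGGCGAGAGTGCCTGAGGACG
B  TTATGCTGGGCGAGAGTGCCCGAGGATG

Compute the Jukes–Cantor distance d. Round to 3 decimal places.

0.075

The sequences differ at 2 of 28 sites (21, 27), so p = 2/28 ≈ 0.071429.
d = −(3/4) ln(1 − 4p/3) = −0.75 ln(1 − 0.095239) = −0.75 ln(0.904761)
  = −0.75 × (-0.100084) = 0.075063 substitutions/site.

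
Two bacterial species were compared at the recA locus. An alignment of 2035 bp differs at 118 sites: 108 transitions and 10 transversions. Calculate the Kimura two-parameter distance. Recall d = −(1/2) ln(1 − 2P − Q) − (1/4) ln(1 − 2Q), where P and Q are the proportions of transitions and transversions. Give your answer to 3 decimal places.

P = 108/2035 ≈ 0.053071 and Q = 10/2035 ≈ 0.004914.
Under the Kimura two-parameter model, d = −½ ln(1 − 2P − Q) − ¼ ln(1 − 2Q).
1 − 2P − Q = 0.888944, giving −½ ln(0.888944) = 0.058861.
1 − 2Q = 0.990172, giving −¼ ln(0.990172) = 0.002469.
d = 0.058861 + 0.002469 = 0.061330.

0.061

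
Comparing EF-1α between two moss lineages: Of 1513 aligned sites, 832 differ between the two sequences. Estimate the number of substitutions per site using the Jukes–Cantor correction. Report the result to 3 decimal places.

0.991

p = 832/1513 ≈ 0.549901.
d = −(3/4) ln(1 − 4p/3) = −0.75 ln(1 − 0.733201) = −0.75 ln(0.266799)
  = −0.75 × (-1.321260) = 0.990945 substitutions/site.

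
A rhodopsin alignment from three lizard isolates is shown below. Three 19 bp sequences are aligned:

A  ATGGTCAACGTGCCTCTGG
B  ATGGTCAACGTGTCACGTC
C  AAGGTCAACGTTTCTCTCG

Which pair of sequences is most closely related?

A and C

A–B: 5/19 differ, p = 0.263, d = 0.324.
A–C: 4/19 differ, p = 0.211, d = 0.247.
B–C: 6/19 differ, p = 0.316, d = 0.410.
The smallest distance is between A and C.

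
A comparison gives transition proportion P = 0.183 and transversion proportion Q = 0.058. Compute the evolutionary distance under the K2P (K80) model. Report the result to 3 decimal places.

Under the Kimura two-parameter model, d = −½ ln(1 − 2P − Q) − ¼ ln(1 − 2Q).
1 − 2P − Q = 0.576, giving −½ ln(0.576) = 0.275824.
1 − 2Q = 0.884, giving −¼ ln(0.884) = 0.030825.
d = 0.275824 + 0.030825 = 0.306649.

0.307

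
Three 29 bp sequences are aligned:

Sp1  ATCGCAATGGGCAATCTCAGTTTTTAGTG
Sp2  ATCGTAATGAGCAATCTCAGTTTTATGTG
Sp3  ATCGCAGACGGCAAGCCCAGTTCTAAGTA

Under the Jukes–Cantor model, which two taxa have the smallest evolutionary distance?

Sp1–Sp2: 4/29 differ, p = 0.138, d = 0.152.
Sp1–Sp3: 8/29 differ, p = 0.276, d = 0.344.
Sp2–Sp3: 10/29 differ, p = 0.345, d = 0.462.
The smallest distance is between Sp1 and Sp2.

Sp1 and Sp2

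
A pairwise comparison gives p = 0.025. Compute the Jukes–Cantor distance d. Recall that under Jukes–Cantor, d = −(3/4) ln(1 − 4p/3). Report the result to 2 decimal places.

0.03

d = −(3/4) ln(1 − 4p/3) = −0.75 ln(1 − 0.033333) = −0.75 ln(0.966667)
  = −0.75 × (-0.033901) = 0.025426 substitutions/site.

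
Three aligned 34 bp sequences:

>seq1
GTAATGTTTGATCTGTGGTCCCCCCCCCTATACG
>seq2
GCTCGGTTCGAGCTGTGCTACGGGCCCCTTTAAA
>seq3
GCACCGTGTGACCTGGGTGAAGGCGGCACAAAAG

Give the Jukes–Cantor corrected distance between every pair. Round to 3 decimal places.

d(seq1,seq2) = 0.597, d(seq1,seq3) = 0.918, d(seq2,seq3) = 0.824

seq1–seq2: 14/34 sites differ → p ≈ 0.411765, d = −0.75 ln(1 − 0.54902) = 0.597249 ≈ 0.597.
seq1–seq3: 18/34 sites differ → p ≈ 0.529412, d = −0.75 ln(1 − 0.705883) = 0.917833 ≈ 0.918.
seq2–seq3: 17/34 sites differ → p = 0.5, d = −0.75 ln(1 − 0.666667) = 0.823960 ≈ 0.824.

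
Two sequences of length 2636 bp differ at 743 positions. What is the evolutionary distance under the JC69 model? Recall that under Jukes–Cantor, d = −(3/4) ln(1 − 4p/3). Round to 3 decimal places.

p = 743/2636 ≈ 0.281866.
d = −(3/4) ln(1 − 4p/3) = −0.75 ln(1 − 0.375821) = −0.75 ln(0.624179)
  = −0.75 × (-0.471318) = 0.353489 substitutions/site.

0.353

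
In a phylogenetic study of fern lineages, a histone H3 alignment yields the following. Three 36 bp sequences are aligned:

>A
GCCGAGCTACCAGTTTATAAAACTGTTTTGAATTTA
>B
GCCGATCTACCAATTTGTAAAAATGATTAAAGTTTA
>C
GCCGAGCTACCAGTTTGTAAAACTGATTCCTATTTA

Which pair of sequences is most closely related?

A–B: 8/36 differ, p = 0.222, d = 0.264.
A–C: 5/36 differ, p = 0.139, d = 0.154.
B–C: 7/36 differ, p = 0.194, d = 0.225.
The smallest distance is between A and C.

A and C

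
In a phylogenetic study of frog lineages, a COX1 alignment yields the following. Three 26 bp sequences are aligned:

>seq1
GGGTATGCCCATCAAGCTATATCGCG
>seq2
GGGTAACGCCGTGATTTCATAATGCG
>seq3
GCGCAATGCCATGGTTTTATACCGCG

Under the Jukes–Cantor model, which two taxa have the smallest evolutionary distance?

seq2 and seq3

seq1–seq2: 11/26 differ, p = 0.423, d = 0.623.
seq1–seq3: 11/26 differ, p = 0.423, d = 0.623.
seq2–seq3: 8/26 differ, p = 0.308, d = 0.396.
The smallest distance is between seq2 and seq3.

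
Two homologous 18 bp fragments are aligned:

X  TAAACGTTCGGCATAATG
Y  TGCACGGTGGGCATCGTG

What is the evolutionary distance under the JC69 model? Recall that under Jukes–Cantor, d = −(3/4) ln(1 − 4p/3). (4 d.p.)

The sequences differ at 6 of 18 sites (2, 3, 7, 9, 15, 16), so p = 6/18 ≈ 0.333333.
d = −(3/4) ln(1 − 4p/3) = −0.75 ln(1 − 0.444444) = −0.75 ln(0.555556)
  = −0.75 × (-0.587786) = 0.440840 substitutions/site.

0.4408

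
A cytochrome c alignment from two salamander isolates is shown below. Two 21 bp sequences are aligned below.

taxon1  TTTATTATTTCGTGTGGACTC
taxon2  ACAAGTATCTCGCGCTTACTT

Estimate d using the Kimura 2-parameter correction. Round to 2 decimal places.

0.79

Of 21 sites, 5 differences are transitions and 5 are transversions, so P = 5/21 ≈ 0.238095 and Q = 5/21 ≈ 0.238095.
Under the Kimura two-parameter model, d = −½ ln(1 − 2P − Q) − ¼ ln(1 − 2Q).
1 − 2P − Q = 0.285715, giving −½ ln(0.285715) = 0.626380.
1 − 2Q = 0.52381, giving −¼ ln(0.52381) = 0.161657.
d = 0.626380 + 0.161657 = 0.788037.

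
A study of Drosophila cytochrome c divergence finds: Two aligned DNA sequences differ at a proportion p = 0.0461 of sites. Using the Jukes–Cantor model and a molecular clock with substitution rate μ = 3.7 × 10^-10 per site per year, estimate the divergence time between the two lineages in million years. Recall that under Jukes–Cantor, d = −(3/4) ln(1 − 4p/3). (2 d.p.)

64.29

d = −(3/4) ln(1 − 4p/3) = −0.75 ln(1 − 0.061467) = −0.75 ln(0.938533)
  = −0.75 × (-0.063437) = 0.047578 substitutions/site.
Under a molecular clock d = 2μt, so t = d/(2μ) = 0.047578 / (2 × 3.7 × 10^-10) = 64.29 million years.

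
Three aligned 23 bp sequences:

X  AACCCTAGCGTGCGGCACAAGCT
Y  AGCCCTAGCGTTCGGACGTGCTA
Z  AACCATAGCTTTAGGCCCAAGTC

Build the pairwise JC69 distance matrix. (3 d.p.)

d(X,Y) = 0.650, d(X,Z) = 0.390, d(Y,Z) = 0.650

X–Y: 10/23 sites differ → p ≈ 0.434783, d = −0.75 ln(1 − 0.579711) = 0.650110 ≈ 0.650.
X–Z: 7/23 sites differ → p ≈ 0.304348, d = −0.75 ln(1 − 0.405797) = 0.390401 ≈ 0.390.
Y–Z: 10/23 sites differ → p ≈ 0.434783, d = −0.75 ln(1 − 0.579711) = 0.650110 ≈ 0.650.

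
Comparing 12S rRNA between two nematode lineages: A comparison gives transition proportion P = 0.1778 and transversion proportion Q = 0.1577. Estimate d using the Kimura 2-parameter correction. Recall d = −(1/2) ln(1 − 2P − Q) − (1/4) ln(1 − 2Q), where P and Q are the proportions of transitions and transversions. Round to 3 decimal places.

0.455

Under the Kimura two-parameter model, d = −½ ln(1 − 2P − Q) − ¼ ln(1 − 2Q).
1 − 2P − Q = 0.4867, giving −½ ln(0.4867) = 0.360054.
1 − 2Q = 0.6846, giving −¼ ln(0.6846) = 0.094730.
d = 0.360054 + 0.094730 = 0.454784.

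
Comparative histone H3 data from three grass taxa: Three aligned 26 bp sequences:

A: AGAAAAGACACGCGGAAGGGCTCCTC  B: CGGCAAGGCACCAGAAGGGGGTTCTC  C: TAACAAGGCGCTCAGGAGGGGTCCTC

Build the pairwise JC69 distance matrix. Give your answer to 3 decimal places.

A–B: 10/26 sites differ → p ≈ 0.384615, d = −0.75 ln(1 − 0.51282) = 0.539341 ≈ 0.539.
A–C: 9/26 sites differ → p ≈ 0.346154, d = −0.75 ln(1 − 0.461539) = 0.464280 ≈ 0.464.
B–C: 11/26 sites differ → p ≈ 0.423077, d = −0.75 ln(1 − 0.564103) = 0.622762 ≈ 0.623.

d(A,B) = 0.539, d(A,C) = 0.464, d(B,C) = 0.623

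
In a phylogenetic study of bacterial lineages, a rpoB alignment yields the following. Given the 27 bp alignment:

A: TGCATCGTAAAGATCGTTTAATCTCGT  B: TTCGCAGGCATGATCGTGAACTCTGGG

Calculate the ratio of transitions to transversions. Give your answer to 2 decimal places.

Transitions are A↔G and C↔T; transversions are all other mismatches.
Transitions: 2. Transversions: 10.
R = 2/10 = 0.20.

0.20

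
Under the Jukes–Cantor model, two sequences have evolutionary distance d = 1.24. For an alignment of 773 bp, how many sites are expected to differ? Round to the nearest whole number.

469

Invert JC69: p = (3/4)(1 − e^(−4d/3)) = 0.75 × (1 − e^(-1.653333)) = 0.75 × (1 − 0.191411) = 0.606442.
Expected differing sites = pL ≈ 0.606442 × 773 = 468.779666 ≈ 469.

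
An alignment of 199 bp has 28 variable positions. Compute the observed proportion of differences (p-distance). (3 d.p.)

0.141

p = 28/199 = 0.140703… ≈ 0.141 (to 3 d.p.).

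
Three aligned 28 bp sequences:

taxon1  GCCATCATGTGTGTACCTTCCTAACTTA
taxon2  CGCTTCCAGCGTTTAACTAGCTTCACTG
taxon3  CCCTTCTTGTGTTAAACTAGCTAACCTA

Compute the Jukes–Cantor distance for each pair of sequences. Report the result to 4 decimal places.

d(taxon1,taxon2) = 0.9396, d(taxon1,taxon3) = 0.4197, d(taxon2,taxon3) = 0.4197

taxon1–taxon2: 15/28 sites differ → p ≈ 0.535714, d = −0.75 ln(1 − 0.714285) = 0.939570 ≈ 0.9396.
taxon1–taxon3: 9/28 sites differ → p ≈ 0.321429, d = −0.75 ln(1 − 0.428572) = 0.419713 ≈ 0.4197.
taxon2–taxon3: 9/28 sites differ → p ≈ 0.321429, d = −0.75 ln(1 − 0.428572) = 0.419713 ≈ 0.4197.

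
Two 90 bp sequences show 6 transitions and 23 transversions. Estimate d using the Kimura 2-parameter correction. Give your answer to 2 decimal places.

P = 6/90 ≈ 0.066667 and Q = 23/90 ≈ 0.255556.
Under the Kimura two-parameter model, d = −½ ln(1 − 2P − Q) − ¼ ln(1 − 2Q).
1 − 2P − Q = 0.61111, giving −½ ln(0.61111) = 0.246239.
1 − 2Q = 0.488888, giving −¼ ln(0.488888) = 0.178905.
d = 0.246239 + 0.178905 = 0.425144.

0.43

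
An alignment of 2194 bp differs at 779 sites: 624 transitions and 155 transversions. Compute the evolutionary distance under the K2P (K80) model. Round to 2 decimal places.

P = 624/2194 ≈ 0.284412 and Q = 155/2194 ≈ 0.070647.
Under the Kimura two-parameter model, d = −½ ln(1 − 2P − Q) − ¼ ln(1 − 2Q).
1 − 2P − Q = 0.360529, giving −½ ln(0.360529) = 0.510091.
1 − 2Q = 0.858706, giving −¼ ln(0.858706) = 0.038082.
d = 0.510091 + 0.038082 = 0.548173.

0.55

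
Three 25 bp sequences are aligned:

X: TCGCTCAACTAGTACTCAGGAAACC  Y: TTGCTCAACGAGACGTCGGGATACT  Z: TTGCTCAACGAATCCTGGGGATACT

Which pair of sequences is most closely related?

X–Y: 8/25 differ, p = 0.320, d = 0.417.
X–Z: 8/25 differ, p = 0.320, d = 0.417.
Y–Z: 4/25 differ, p = 0.160, d = 0.180.
The smallest distance is between Y and Z.

Y and Z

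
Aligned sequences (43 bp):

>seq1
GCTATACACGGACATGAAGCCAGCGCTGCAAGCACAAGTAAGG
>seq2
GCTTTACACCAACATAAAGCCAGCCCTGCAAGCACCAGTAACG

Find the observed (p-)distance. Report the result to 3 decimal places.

0.163

The sequences differ at 7 of 43 positions (sites 4, 10, 11, 16, 25, 36, 42).
p = 7/43 = 0.162790… ≈ 0.163 (to 3 d.p.).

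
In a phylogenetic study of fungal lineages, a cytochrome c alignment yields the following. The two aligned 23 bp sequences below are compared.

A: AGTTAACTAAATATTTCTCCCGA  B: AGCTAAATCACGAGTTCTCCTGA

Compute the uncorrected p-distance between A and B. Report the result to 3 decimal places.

0.304

The sequences differ at 7 of 23 positions (sites 3, 7, 9, 11, 12, 14, 21).
p = 7/23 = 0.304347… ≈ 0.304 (to 3 d.p.).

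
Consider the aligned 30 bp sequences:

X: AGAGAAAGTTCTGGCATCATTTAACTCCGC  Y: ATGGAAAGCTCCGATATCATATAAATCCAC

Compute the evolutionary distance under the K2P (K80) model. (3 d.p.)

0.402

Of 30 sites, 6 differences are transitions and 3 are transversions, so P = 6/30 = 0.2 and Q = 3/30 = 0.1.
Under the Kimura two-parameter model, d = −½ ln(1 − 2P − Q) − ¼ ln(1 − 2Q).
1 − 2P − Q = 0.5, giving −½ ln(0.5) = 0.346574.
1 − 2Q = 0.8, giving −¼ ln(0.8) = 0.055786.
d = 0.346574 + 0.055786 = 0.402360.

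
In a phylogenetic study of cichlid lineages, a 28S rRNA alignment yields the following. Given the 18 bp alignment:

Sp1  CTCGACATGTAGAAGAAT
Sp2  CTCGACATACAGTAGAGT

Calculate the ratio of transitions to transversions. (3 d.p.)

Transitions are A↔G and C↔T; transversions are all other mismatches.
Transitions: 3. Transversions: 1.
R = 3/1 = 3.000.

3.000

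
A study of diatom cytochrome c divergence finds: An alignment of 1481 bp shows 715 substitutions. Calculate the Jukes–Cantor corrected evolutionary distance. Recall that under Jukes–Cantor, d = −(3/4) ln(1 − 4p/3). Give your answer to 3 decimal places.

p = 715/1481 ≈ 0.482782.
d = −(3/4) ln(1 − 4p/3) = −0.75 ln(1 − 0.643709) = −0.75 ln(0.356291)
  = −0.75 × (-1.032007) = 0.774005 substitutions/site.

0.774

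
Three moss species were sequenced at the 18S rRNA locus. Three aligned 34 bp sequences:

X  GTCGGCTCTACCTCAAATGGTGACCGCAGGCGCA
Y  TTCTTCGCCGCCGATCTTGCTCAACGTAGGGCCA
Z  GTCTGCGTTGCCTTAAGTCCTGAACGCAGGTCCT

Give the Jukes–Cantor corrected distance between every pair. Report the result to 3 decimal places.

X–Y: 17/34 sites differ → p = 0.5, d = −0.75 ln(1 − 0.666667) = 0.823960 ≈ 0.824.
X–Z: 12/34 sites differ → p ≈ 0.352941, d = −0.75 ln(1 − 0.470588) = 0.476991 ≈ 0.477.
Y–Z: 14/34 sites differ → p ≈ 0.411765, d = −0.75 ln(1 − 0.54902) = 0.597249 ≈ 0.597.

d(X,Y) = 0.824, d(X,Z) = 0.477, d(Y,Z) = 0.597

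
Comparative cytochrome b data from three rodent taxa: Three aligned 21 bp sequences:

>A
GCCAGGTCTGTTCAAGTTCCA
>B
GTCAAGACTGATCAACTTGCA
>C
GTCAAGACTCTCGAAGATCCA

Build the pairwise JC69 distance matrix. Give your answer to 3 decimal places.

A–B: 6/21 sites differ → p ≈ 0.285714, d = −0.75 ln(1 − 0.380952) = 0.359679 ≈ 0.360.
A–C: 7/21 sites differ → p ≈ 0.333333, d = −0.75 ln(1 − 0.444444) = 0.440839 ≈ 0.441.
B–C: 7/21 sites differ → p ≈ 0.333333, d = −0.75 ln(1 − 0.444444) = 0.440839 ≈ 0.441.

d(A,B) = 0.360, d(A,C) = 0.441, d(B,C) = 0.441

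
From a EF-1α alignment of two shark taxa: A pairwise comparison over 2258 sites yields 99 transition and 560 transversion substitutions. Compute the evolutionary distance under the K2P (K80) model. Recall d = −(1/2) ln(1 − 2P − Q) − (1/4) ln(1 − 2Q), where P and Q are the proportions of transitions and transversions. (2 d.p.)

P = 99/2258 ≈ 0.043844 and Q = 560/2258 ≈ 0.248007.
Under the Kimura two-parameter model, d = −½ ln(1 − 2P − Q) − ¼ ln(1 − 2Q).
1 − 2P − Q = 0.664305, giving −½ ln(0.664305) = 0.204507.
1 − 2Q = 0.503986, giving −¼ ln(0.503986) = 0.171302.
d = 0.204507 + 0.171302 = 0.375809.

0.38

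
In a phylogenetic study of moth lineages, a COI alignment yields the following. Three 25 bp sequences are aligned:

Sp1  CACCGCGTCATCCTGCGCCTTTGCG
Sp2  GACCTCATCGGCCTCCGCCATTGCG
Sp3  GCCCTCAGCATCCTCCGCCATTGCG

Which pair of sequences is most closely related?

Sp2 and Sp3

Sp1–Sp2: 7/25 differ, p = 0.280, d = 0.351.
Sp1–Sp3: 7/25 differ, p = 0.280, d = 0.351.
Sp2–Sp3: 4/25 differ, p = 0.160, d = 0.180.
The smallest distance is between Sp2 and Sp3.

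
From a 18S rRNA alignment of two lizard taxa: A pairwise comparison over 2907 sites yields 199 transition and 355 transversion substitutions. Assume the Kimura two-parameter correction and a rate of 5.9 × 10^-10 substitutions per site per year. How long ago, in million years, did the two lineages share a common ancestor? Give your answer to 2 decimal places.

P = 199/2907 ≈ 0.068455 and Q = 355/2907 ≈ 0.122119.
Under the Kimura two-parameter model, d = −½ ln(1 − 2P − Q) − ¼ ln(1 − 2Q).
1 − 2P − Q = 0.740971, giving −½ ln(0.740971) = 0.149897.
1 − 2Q = 0.755762, giving −¼ ln(0.755762) = 0.070007.
d = 0.149897 + 0.070007 = 0.219904.
Under a molecular clock d = 2μt, so t = d/(2μ) = 0.219904 / (2 × 5.9 × 10^-10) = 186.36 million years.

186.36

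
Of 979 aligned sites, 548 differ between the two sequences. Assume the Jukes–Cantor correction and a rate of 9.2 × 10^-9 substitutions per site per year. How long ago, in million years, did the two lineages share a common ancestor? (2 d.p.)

p = 548/979 ≈ 0.559755.
d = −(3/4) ln(1 − 4p/3) = −0.75 ln(1 − 0.74634) = −0.75 ln(0.25366)
  = −0.75 × (-1.371760) = 1.028820 substitutions/site.
Under a molecular clock d = 2μt, so t = d/(2μ) = 1.028820 / (2 × 9.2 × 10^-9) = 55.91 million years.

55.91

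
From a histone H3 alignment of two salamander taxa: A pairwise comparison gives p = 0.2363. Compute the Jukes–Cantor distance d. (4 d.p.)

0.2838

d = −(3/4) ln(1 − 4p/3) = −0.75 ln(1 − 0.315067) = −0.75 ln(0.684933)
  = −0.75 × (-0.378434) = 0.283826 substitutions/site.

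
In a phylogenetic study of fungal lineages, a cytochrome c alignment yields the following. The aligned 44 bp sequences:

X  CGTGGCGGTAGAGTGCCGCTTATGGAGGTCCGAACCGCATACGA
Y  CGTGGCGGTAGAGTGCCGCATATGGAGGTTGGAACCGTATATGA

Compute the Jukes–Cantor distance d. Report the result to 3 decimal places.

The sequences differ at 5 of 44 sites (20, 30, 31, 38, 42), so p = 5/44 ≈ 0.113636.
d = −(3/4) ln(1 − 4p/3) = −0.75 ln(1 − 0.151515) = −0.75 ln(0.848485)
  = −0.75 × (-0.164303) = 0.123227 substitutions/site.

0.123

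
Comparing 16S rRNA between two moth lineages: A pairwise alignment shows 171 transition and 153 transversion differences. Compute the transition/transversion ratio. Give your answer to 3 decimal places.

1.118

R = 171/153 = 1.117647… ≈ 1.118 (to 3 d.p.).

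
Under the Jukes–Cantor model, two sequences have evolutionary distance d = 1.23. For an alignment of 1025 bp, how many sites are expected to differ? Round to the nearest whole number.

620

Invert JC69: p = (3/4)(1 − e^(−4d/3)) = 0.75 × (1 − e^(-1.64)) = 0.75 × (1 − 0.193980) = 0.604515.
Expected differing sites = pL ≈ 0.604515 × 1025 = 619.627875 ≈ 620.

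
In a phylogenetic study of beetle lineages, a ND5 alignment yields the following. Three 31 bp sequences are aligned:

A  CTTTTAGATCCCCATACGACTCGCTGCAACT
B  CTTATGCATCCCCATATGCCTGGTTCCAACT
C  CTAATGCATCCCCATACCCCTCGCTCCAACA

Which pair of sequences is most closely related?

B and C

A–B: 8/31 differ, p = 0.258, d = 0.316.
A–C: 8/31 differ, p = 0.258, d = 0.316.
B–C: 6/31 differ, p = 0.194, d = 0.224.
The smallest distance is between B and C.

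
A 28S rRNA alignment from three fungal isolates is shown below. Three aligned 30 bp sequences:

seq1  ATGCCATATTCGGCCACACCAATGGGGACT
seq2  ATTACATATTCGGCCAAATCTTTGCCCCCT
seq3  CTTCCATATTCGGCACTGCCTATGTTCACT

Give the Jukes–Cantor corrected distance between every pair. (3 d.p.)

d(seq1,seq2) = 0.441, d(seq1,seq3) = 0.441, d(seq2,seq3) = 0.503

seq1–seq2: 10/30 sites differ → p ≈ 0.333333, d = −0.75 ln(1 − 0.444444) = 0.440839 ≈ 0.441.
seq1–seq3: 10/30 sites differ → p ≈ 0.333333, d = −0.75 ln(1 − 0.444444) = 0.440839 ≈ 0.441.
seq2–seq3: 11/30 sites differ → p ≈ 0.366667, d = −0.75 ln(1 − 0.488889) = 0.503376 ≈ 0.503.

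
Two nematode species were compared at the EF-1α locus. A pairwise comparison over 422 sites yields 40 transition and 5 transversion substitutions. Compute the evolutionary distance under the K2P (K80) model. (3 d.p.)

P = 40/422 ≈ 0.094787 and Q = 5/422 ≈ 0.011848.
Under the Kimura two-parameter model, d = −½ ln(1 − 2P − Q) − ¼ ln(1 − 2Q).
1 − 2P − Q = 0.798578, giving −½ ln(0.798578) = 0.112461.
1 − 2Q = 0.976304, giving −¼ ln(0.976304) = 0.005995.
d = 0.112461 + 0.005995 = 0.118456.

0.118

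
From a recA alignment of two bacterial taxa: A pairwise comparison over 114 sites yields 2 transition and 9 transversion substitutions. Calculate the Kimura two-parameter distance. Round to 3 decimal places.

0.104

P = 2/114 ≈ 0.017544 and Q = 9/114 ≈ 0.078947.
Under the Kimura two-parameter model, d = −½ ln(1 − 2P − Q) − ¼ ln(1 − 2Q).
1 − 2P − Q = 0.885965, giving −½ ln(0.885965) = 0.060539.
1 − 2Q = 0.842106, giving −¼ ln(0.842106) = 0.042962.
d = 0.060539 + 0.042962 = 0.103501.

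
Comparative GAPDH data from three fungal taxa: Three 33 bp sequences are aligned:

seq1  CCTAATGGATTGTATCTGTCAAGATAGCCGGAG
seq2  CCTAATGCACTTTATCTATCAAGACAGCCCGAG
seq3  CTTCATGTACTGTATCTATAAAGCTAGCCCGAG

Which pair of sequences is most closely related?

seq1 and seq2

seq1–seq2: 6/33 differ, p = 0.182, d = 0.208.
seq1–seq3: 8/33 differ, p = 0.242, d = 0.293.
seq2–seq3: 7/33 differ, p = 0.212, d = 0.249.
The smallest distance is between seq1 and seq2.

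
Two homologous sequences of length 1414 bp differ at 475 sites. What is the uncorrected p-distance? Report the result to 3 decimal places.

0.336

p = 475/1414 = 0.335926… ≈ 0.336 (to 3 d.p.).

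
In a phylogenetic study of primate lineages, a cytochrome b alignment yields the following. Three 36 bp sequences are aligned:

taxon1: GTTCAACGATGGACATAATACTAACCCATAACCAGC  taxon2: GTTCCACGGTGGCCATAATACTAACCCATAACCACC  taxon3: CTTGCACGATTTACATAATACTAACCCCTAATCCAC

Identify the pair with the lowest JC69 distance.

taxon1–taxon2: 4/36 differ, p = 0.111, d = 0.120.
taxon1–taxon3: 9/36 differ, p = 0.250, d = 0.304.
taxon2–taxon3: 10/36 differ, p = 0.278, d = 0.347.
The smallest distance is between taxon1 and taxon2.

taxon1 and taxon2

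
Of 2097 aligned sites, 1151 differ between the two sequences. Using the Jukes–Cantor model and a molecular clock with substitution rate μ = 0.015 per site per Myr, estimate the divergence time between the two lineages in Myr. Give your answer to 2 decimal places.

p = 1151/2097 ≈ 0.548879.
d = −(3/4) ln(1 − 4p/3) = −0.75 ln(1 − 0.731839) = −0.75 ln(0.268161)
  = −0.75 × (-1.316168) = 0.987126 substitutions/site.
Under a molecular clock d = 2μt, so t = d/(2μ) = 0.987126 / (2 × 0.015) = 32.90 Myr.

32.90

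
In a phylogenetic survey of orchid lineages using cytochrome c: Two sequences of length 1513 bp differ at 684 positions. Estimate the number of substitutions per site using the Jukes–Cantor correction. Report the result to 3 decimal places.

0.692

p = 684/1513 ≈ 0.452082.
d = −(3/4) ln(1 − 4p/3) = −0.75 ln(1 − 0.602776) = −0.75 ln(0.397224)
  = −0.75 × (-0.923255) = 0.692441 substitutions/site.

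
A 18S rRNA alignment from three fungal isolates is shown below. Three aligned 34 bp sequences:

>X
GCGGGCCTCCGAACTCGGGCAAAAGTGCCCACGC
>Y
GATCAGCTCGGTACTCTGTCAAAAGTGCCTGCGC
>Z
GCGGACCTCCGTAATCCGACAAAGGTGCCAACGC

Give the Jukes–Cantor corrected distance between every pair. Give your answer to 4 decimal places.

d(X,Y) = 0.4234, d(X,Z) = 0.2407, d(Y,Z) = 0.4234

X–Y: 11/34 sites differ → p ≈ 0.323529, d = −0.75 ln(1 − 0.431372) = 0.423397 ≈ 0.4234.
X–Z: 7/34 sites differ → p ≈ 0.205882, d = −0.75 ln(1 − 0.274509) = 0.240680 ≈ 0.2407.
Y–Z: 11/34 sites differ → p ≈ 0.323529, d = −0.75 ln(1 − 0.431372) = 0.423397 ≈ 0.4234.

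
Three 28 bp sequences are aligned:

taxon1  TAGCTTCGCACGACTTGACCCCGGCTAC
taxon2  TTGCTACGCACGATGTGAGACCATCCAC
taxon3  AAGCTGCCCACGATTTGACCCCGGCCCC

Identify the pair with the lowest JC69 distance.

taxon1 and taxon3

taxon1–taxon2: 9/28 differ, p = 0.321, d = 0.420.
taxon1–taxon3: 6/28 differ, p = 0.214, d = 0.252.
taxon2–taxon3: 10/28 differ, p = 0.357, d = 0.485.
The smallest distance is between taxon1 and taxon3.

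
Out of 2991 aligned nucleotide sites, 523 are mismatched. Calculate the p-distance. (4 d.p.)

0.1749

p = 523/2991 = 0.174857… ≈ 0.1749 (to 4 d.p.).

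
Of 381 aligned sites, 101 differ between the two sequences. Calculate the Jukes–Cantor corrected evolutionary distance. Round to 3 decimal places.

0.327

p = 101/381 ≈ 0.265092.
d = −(3/4) ln(1 − 4p/3) = −0.75 ln(1 − 0.353456) = −0.75 ln(0.646544)
  = −0.75 × (-0.436114) = 0.327086 substitutions/site.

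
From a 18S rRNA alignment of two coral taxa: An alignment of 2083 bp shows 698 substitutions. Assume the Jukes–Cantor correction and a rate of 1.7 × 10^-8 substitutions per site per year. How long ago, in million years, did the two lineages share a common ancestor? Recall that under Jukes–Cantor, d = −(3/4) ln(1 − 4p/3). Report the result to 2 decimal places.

13.06

p = 698/2083 ≈ 0.335094.
d = −(3/4) ln(1 − 4p/3) = −0.75 ln(1 − 0.446792) = −0.75 ln(0.553208)
  = −0.75 × (-0.592021) = 0.444016 substitutions/site.
Under a molecular clock d = 2μt, so t = d/(2μ) = 0.444016 / (2 × 1.7 × 10^-8) = 13.06 million years.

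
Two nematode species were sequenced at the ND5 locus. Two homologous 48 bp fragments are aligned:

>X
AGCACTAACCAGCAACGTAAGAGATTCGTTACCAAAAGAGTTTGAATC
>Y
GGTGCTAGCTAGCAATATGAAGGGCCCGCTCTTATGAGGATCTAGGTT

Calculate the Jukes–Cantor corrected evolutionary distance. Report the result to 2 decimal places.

The sequences differ at 26 of 48 sites, so p = 26/48 ≈ 0.541667.
d = −(3/4) ln(1 − 4p/3) = −0.75 ln(1 − 0.722223) = −0.75 ln(0.277777)
  = −0.75 × (-1.280937) = 0.960703 substitutions/site.

0.96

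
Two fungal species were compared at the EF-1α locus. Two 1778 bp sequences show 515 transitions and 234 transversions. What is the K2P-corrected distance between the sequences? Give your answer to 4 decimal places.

0.6969

P = 515/1778 ≈ 0.289651 and Q = 234/1778 ≈ 0.131609.
Under the Kimura two-parameter model, d = −½ ln(1 − 2P − Q) − ¼ ln(1 − 2Q).
1 − 2P − Q = 0.289089, giving −½ ln(0.289089) = 0.620510.
1 − 2Q = 0.736782, giving −¼ ln(0.736782) = 0.076366.
d = 0.620510 + 0.076366 = 0.696876.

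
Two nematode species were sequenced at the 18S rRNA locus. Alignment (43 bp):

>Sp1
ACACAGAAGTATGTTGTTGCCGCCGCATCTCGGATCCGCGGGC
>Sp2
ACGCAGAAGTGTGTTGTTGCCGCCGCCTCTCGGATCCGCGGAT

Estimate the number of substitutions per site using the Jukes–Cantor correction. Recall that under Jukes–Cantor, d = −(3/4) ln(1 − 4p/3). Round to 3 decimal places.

0.126

The sequences differ at 5 of 43 sites (3, 11, 27, 42, 43), so p = 5/43 ≈ 0.116279.
d = −(3/4) ln(1 − 4p/3) = −0.75 ln(1 − 0.155039) = −0.75 ln(0.844961)
  = −0.75 × (-0.168465) = 0.126349 substitutions/site.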